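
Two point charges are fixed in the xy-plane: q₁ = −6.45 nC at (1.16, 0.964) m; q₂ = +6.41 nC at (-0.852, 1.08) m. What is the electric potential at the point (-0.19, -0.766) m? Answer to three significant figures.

The total potential is the scalar sum of each charge's contribution, V = Σ kqᵢ/rᵢ.
Distances from the field point to each charge: r₁ = 2.19 m, r₂ = 1.96 m.
V = k[(-6.45×10⁻⁹)/(2.19) + (6.41×10⁻⁹)/(1.96)] = 2.96 V.

2.96 V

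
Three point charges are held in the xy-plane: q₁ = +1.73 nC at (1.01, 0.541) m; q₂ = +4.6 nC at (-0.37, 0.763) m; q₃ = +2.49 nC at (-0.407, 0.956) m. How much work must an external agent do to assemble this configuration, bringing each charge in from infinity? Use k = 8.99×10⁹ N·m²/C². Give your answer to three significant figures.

6.01×10⁻⁷ J

The assembly work is the sum of pairwise potential energies, U = Σ_{i<j} kqᵢqⱼ/rᵢⱼ.
Pair separations: r₁₂ = 1.40 m, r₁₃ = 1.48 m, r₂₃ = 0.197 m.
U = (5.12×10⁻⁸) + (2.62×10⁻⁸) + (5.24×10⁻⁷) = 6.01×10⁻⁷ J.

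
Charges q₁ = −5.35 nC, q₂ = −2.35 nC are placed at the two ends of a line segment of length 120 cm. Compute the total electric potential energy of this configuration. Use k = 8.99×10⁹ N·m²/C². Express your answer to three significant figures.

The assembly work is the sum of pairwise potential energies, U = Σ_{i<j} kqᵢqⱼ/rᵢⱼ.
The separation is r = 1.20 m.
U = (9.42×10⁻⁸) = 9.42×10⁻⁸ J.

9.42×10⁻⁸ J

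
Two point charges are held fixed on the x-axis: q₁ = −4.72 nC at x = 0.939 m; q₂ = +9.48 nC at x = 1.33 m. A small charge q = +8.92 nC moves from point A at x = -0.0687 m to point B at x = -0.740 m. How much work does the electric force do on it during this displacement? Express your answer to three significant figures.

2.61×10⁻⁸ J

The work done by the electric force is W_field = −ΔU = −q(V_B − V_A) = q(V_A − V_B).
At A: distances to the source charges are 1.01 m, 1.40 m; V_A = Σ kqᵢ/rᵢ = 18.8 V.
At B: distances to the source charges are 1.68 m, 2.07 m; V_B = Σ kqᵢ/rᵢ = 15.9 V.
ΔV = V_B − V_A = -2.92 V.
W_field = −qΔV = −(8.92×10⁻⁹ C)(-2.92 V) = 2.61×10⁻⁸ J.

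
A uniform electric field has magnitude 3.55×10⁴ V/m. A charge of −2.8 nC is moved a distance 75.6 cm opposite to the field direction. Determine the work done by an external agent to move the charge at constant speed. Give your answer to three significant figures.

-7.51×10⁻⁵ J

The potential change for a displacement 75.6 cm opposite to the field direction is ΔV = +Ed = 2.68×10⁴ V.
W_ext = qΔV = -7.51×10⁻⁵ J.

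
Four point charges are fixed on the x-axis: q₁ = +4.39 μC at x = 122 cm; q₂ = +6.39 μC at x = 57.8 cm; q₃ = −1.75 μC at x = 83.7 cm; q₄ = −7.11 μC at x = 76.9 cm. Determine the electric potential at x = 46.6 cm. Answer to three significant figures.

3.12×10⁵ V

The total potential is the scalar sum of each charge's contribution, V = Σ kqᵢ/rᵢ.
Distances from the field point to each charge: r₁ = 0.754 m, r₂ = 0.112 m, r₃ = 0.371 m, r₄ = 0.303 m.
V = k[(4.39×10⁻⁶)/(0.754) + (6.39×10⁻⁶)/(0.112) + (-1.75×10⁻⁶)/(0.371) + (-7.11×10⁻⁶)/(0.303)] = 3.12×10⁵ V.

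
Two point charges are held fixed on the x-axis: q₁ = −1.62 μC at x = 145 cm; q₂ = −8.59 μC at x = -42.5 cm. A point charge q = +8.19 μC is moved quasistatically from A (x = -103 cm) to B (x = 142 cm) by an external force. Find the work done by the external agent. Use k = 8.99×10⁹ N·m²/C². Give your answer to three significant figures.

-3.23 J

For quasistatic motion the external work equals the change in potential energy: W_ext = qΔV = q(V_B − V_A).
At A: distances to the source charges are 2.48 m, 0.605 m; V_A = Σ kqᵢ/rᵢ = -1.34×10⁵ V.
At B: distances to the source charges are 0.0300 m, 1.84 m; V_B = Σ kqᵢ/rᵢ = -5.27×10⁵ V.
ΔV = V_B − V_A = -3.94×10⁵ V.
W_ext = qΔV = (8.19×10⁻⁶ C)(-3.94×10⁵ V) = -3.23 J.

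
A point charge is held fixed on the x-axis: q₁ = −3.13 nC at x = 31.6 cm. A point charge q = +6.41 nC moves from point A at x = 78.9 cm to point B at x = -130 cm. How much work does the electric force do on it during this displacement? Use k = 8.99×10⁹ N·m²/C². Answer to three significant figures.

The work done by the electric force is W_field = −ΔU = −q(V_B − V_A) = q(V_A − V_B).
At A: distance to the source charge is 0.473 m; V_A = kq₁/r = -59.5 V.
At B: distance to the source charge is 1.62 m; V_B = kq₁/r = -17.4 V.
ΔV = V_B − V_A = 42.1 V.
W_field = −qΔV = −(6.41×10⁻⁹ C)(42.1 V) = -2.70×10⁻⁷ J.

-2.70×10⁻⁷ J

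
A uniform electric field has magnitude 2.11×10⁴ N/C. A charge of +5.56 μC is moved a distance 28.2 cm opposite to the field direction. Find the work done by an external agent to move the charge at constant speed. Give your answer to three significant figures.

The potential change for a displacement 28.2 cm opposite to the field direction is ΔV = +Ed = 5950 V.
W_ext = qΔV = 0.0331 J.

0.0331 J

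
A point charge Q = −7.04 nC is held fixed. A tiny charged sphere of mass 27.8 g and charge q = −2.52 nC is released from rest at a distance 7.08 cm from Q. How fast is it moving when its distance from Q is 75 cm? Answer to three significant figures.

0.0121 m/s

Only the electrostatic force acts, so mechanical energy is conserved: ½mv² = U₁ − U₂ = kQq(1/r₁ − 1/r₂).
U₁ − U₂ = (8.99×10⁹ N·m²/C²)(-7.04×10⁻⁹ C)(-2.52×10⁻⁹ C)(1/0.0708 − 1/0.750) = 2.04×10⁻⁶ J.
v = √(2·2.04×10⁻⁶/0.0278) = 0.0121 m/s.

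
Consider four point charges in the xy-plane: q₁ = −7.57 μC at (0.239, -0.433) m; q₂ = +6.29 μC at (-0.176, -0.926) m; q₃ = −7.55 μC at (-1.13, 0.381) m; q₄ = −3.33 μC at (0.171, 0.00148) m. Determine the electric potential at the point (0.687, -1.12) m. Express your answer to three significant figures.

-7.21×10⁴ V

Electric potential is a scalar, so the contributions from each charge add algebraically: V = Σ kqᵢ/rᵢ.
Distances from the field point to each charge: r₁ = 0.820 m, r₂ = 0.885 m, r₃ = 2.36 m, r₄ = 1.23 m.
V = k[(-7.57×10⁻⁶)/(0.820) + (6.29×10⁻⁶)/(0.885) + (-7.55×10⁻⁶)/(2.36) + (-3.33×10⁻⁶)/(1.23)] = -7.21×10⁴ V.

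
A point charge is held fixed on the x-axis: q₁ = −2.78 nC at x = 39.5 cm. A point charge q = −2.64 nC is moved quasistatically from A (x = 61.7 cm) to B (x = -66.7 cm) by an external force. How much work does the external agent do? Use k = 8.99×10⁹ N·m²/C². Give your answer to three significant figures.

For quasistatic motion the external work equals the change in potential energy: W_ext = qΔV = q(V_B − V_A).
At A: distance to the source charge is 0.222 m; V_A = kq₁/r = -113 V.
At B: distance to the source charge is 1.06 m; V_B = kq₁/r = -23.5 V.
ΔV = V_B − V_A = 89.0 V.
W_ext = qΔV = (-2.64×10⁻⁹ C)(89.0 V) = -2.35×10⁻⁷ J.

-2.35×10⁻⁷ J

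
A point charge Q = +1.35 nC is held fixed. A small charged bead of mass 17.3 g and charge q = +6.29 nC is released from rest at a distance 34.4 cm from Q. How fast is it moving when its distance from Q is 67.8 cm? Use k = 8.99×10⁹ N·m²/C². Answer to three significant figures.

3.56×10⁻³ m/s

Only the electrostatic force acts, so mechanical energy is conserved: ½mv² = U₁ − U₂ = kQq(1/r₁ − 1/r₂).
U₁ − U₂ = (8.99×10⁹ N·m²/C²)(1.35×10⁻⁹ C)(6.29×10⁻⁹ C)(1/0.344 − 1/0.678) = 1.09×10⁻⁷ J.
v = √(2·1.09×10⁻⁷/0.0173) = 3.56×10⁻³ m/s.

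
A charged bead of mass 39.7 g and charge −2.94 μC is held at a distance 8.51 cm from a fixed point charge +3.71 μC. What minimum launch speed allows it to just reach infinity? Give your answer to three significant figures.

To just escape, total mechanical energy must reach zero at infinity: ½mv²_min + U = 0, so ½mv²_min = −U = |kQq|/r.
|U| = |kQq|/r = (8.99×10⁹ N·m²/C²)(3.71×10⁻⁶)(2.94×10⁻⁶)/(0.0851) = 1.15 J.
v_min = √(2|U|/m) = √(2·1.15/0.0397) = 7.62 m/s.

7.62 m/s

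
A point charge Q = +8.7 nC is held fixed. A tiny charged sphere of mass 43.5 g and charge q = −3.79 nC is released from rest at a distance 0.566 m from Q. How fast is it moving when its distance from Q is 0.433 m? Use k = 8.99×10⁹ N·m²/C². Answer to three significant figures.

2.72×10⁻³ m/s

Only the electrostatic force acts, so mechanical energy is conserved: ½mv² = U₁ − U₂ = kQq(1/r₁ − 1/r₂).
U₁ − U₂ = (8.99×10⁹ N·m²/C²)(8.70×10⁻⁹ C)(-3.79×10⁻⁹ C)(1/0.566 − 1/0.433) = 1.61×10⁻⁷ J.
v = √(2·1.61×10⁻⁷/0.0435) = 2.72×10⁻³ m/s.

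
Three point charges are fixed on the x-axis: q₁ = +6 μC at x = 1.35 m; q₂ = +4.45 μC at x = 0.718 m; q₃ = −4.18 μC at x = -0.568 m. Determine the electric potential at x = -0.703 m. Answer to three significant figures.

The total potential is the scalar sum of each charge's contribution, V = Σ kqᵢ/rᵢ.
Distances from the field point to each charge: r₁ = 2.05 m, r₂ = 1.42 m, r₃ = 0.135 m.
V = k[(6.00×10⁻⁶)/(2.05) + (4.45×10⁻⁶)/(1.42) + (-4.18×10⁻⁶)/(0.135)] = -2.24×10⁵ V.

-2.24×10⁵ V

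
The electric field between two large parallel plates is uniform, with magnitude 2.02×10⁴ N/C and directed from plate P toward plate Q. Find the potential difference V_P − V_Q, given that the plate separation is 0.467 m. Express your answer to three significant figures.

9430 V

In a uniform field, potential decreases in the direction of E: ΔV = −E·d for a displacement d parallel to E.
Going from Q to P is a displacement of 0.467 m opposite to the field, so V_P − V_Q = +Ed = 9430 V.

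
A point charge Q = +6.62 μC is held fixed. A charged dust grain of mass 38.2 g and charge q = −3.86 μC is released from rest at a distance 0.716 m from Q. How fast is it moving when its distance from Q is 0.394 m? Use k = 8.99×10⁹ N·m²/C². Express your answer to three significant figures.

3.71 m/s

Only the electrostatic force acts, so mechanical energy is conserved: ½mv² = U₁ − U₂ = kQq(1/r₁ − 1/r₂).
U₁ − U₂ = (8.99×10⁹ N·m²/C²)(6.62×10⁻⁶ C)(-3.86×10⁻⁶ C)(1/0.716 − 1/0.394) = 0.262 J.
v = √(2·0.262/0.0382) = 3.71 m/s.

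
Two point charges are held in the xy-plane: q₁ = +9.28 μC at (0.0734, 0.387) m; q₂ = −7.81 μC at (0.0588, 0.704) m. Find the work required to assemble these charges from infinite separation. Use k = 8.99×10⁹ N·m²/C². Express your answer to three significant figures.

-2.05 J

The assembly work is the sum of pairwise potential energies, U = Σ_{i<j} kqᵢqⱼ/rᵢⱼ.
Pair separations: r₁₂ = 0.317 m.
U = (-2.05) = -2.05 J.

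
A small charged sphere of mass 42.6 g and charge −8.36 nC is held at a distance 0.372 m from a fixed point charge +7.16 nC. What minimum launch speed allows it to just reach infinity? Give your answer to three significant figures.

8.24×10⁻³ m/s

To just escape, total mechanical energy must reach zero at infinity: ½mv²_min + U = 0, so ½mv²_min = −U = |kQq|/r.
|U| = |kQq|/r = (8.99×10⁹ N·m²/C²)(7.16×10⁻⁹)(8.36×10⁻⁹)/(0.372) = 1.45×10⁻⁶ J.
v_min = √(2|U|/m) = √(2·1.45×10⁻⁶/0.0426) = 8.24×10⁻³ m/s.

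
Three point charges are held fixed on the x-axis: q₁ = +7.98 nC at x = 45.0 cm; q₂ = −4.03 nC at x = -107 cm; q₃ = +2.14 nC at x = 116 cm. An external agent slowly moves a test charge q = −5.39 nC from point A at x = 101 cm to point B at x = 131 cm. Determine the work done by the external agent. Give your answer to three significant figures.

For quasistatic motion the external work equals the change in potential energy: W_ext = qΔV = q(V_B − V_A).
At A: distances to the source charges are 0.560 m, 2.08 m, 0.150 m; V_A = Σ kqᵢ/rᵢ = 239 V.
At B: distances to the source charges are 0.860 m, 2.38 m, 0.150 m; V_B = Σ kqᵢ/rᵢ = 196 V.
ΔV = V_B − V_A = -42.5 V.
W_ext = qΔV = (-5.39×10⁻⁹ C)(-42.5 V) = 2.29×10⁻⁷ J.

2.29×10⁻⁷ J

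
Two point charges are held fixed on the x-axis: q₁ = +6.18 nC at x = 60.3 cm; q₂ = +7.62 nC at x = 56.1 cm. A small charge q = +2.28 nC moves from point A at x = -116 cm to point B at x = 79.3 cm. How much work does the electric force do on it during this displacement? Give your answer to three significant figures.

The work done by the electric force is W_field = −ΔU = −q(V_B − V_A) = q(V_A − V_B).
At A: distances to the source charges are 1.76 m, 1.72 m; V_A = Σ kqᵢ/rᵢ = 71.3 V.
At B: distances to the source charges are 0.190 m, 0.232 m; V_B = Σ kqᵢ/rᵢ = 588 V.
ΔV = V_B − V_A = 516 V.
W_field = −qΔV = −(2.28×10⁻⁹ C)(516 V) = -1.18×10⁻⁶ J.

-1.18×10⁻⁶ J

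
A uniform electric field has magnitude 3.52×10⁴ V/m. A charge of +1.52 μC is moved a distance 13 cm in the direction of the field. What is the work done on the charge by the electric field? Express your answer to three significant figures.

The potential change for a displacement 13 cm in the direction of the field is ΔV = −Ed = -4580 V.
W_field = −qΔV = 6.96×10⁻³ J.

6.96×10⁻³ J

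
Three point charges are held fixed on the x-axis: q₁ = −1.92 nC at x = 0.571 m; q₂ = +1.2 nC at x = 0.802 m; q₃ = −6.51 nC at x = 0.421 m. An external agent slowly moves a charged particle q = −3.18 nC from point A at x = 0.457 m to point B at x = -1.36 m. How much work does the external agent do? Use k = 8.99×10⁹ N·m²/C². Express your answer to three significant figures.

For quasistatic motion the external work equals the change in potential energy: W_ext = qΔV = q(V_B − V_A).
At A: distances to the source charges are 0.114 m, 0.345 m, 0.0360 m; V_A = Σ kqᵢ/rᵢ = -1750 V.
At B: distances to the source charges are 1.93 m, 2.16 m, 1.78 m; V_B = Σ kqᵢ/rᵢ = -36.8 V.
ΔV = V_B − V_A = 1710 V.
W_ext = qΔV = (-3.18×10⁻⁹ C)(1710 V) = -5.43×10⁻⁶ J.

-5.43×10⁻⁶ J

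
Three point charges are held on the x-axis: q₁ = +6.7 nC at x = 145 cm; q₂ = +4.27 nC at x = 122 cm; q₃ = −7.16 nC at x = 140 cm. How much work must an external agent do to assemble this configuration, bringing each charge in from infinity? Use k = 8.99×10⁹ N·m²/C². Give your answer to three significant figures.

The work to assemble the configuration equals its total potential energy, U = Σ kqᵢqⱼ/rᵢⱼ over all pairs.
Pair separations: r₁₂ = 0.230 m, r₁₃ = 0.0500 m, r₂₃ = 0.180 m.
U = (1.12×10⁻⁶) + (-8.63×10⁻⁶) + (-1.53×10⁻⁶) = -9.03×10⁻⁶ J.

-9.03×10⁻⁶ J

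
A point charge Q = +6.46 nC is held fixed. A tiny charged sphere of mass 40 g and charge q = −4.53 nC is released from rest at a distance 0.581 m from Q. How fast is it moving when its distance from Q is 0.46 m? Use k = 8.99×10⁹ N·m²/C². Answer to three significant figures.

2.44×10⁻³ m/s

Only the electrostatic force acts, so mechanical energy is conserved: ½mv² = U₁ − U₂ = kQq(1/r₁ − 1/r₂).
U₁ − U₂ = (8.99×10⁹ N·m²/C²)(6.46×10⁻⁹ C)(-4.53×10⁻⁹ C)(1/0.581 − 1/0.460) = 1.19×10⁻⁷ J.
v = √(2·1.19×10⁻⁷/0.0400) = 2.44×10⁻³ m/s.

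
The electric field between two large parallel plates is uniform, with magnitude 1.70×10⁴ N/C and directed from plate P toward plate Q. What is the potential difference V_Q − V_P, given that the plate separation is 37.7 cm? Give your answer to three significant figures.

In a uniform field, potential decreases in the direction of E: ΔV = −E·d for a displacement d parallel to E.
Going from P to Q is a displacement of 37.7 cm along the field, so V_Q − V_P = −Ed = -6410 V.

-6410 V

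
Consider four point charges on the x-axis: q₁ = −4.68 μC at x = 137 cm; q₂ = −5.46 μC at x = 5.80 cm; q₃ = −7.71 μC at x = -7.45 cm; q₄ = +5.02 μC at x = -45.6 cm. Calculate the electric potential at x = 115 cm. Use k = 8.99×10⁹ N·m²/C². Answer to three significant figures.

Electric potential is a scalar, so the contributions from each charge add algebraically: V = Σ kqᵢ/rᵢ.
Distances from the field point to each charge: r₁ = 0.220 m, r₂ = 1.09 m, r₃ = 1.22 m, r₄ = 1.61 m.
V = k[(-4.68×10⁻⁶)/(0.220) + (-5.46×10⁻⁶)/(1.09) + (-7.71×10⁻⁶)/(1.22) + (5.02×10⁻⁶)/(1.61)] = -2.65×10⁵ V.

-2.65×10⁵ V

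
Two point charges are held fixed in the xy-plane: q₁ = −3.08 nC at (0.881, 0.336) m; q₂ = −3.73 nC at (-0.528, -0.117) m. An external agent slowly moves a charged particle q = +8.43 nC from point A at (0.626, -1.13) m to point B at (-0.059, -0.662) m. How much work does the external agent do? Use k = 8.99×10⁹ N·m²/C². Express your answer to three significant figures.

-2.22×10⁻⁷ J

For quasistatic motion the external work equals the change in potential energy: W_ext = qΔV = q(V_B − V_A).
At A: distances to the source charges are 1.49 m, 1.54 m; V_A = Σ kqᵢ/rᵢ = -40.4 V.
At B: distances to the source charges are 1.37 m, 0.719 m; V_B = Σ kqᵢ/rᵢ = -66.8 V.
ΔV = V_B − V_A = -26.4 V.
W_ext = qΔV = (8.43×10⁻⁹ C)(-26.4 V) = -2.22×10⁻⁷ J.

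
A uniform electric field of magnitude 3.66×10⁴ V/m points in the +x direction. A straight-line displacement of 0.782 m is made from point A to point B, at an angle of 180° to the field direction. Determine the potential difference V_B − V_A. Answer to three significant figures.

2.86×10⁴ V

Only the component of displacement along E changes the potential: ΔV = −E·d·cosθ.
ΔV = −(3.66×10⁴ V/m)(0.782 m)cos180° = 2.86×10⁴ V.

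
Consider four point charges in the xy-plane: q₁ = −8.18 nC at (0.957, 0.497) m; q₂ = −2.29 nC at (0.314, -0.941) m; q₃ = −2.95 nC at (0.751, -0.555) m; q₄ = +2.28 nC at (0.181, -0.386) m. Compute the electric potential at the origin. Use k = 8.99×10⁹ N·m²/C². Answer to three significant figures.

-69.3 V

The total potential is the scalar sum of each charge's contribution, V = Σ kqᵢ/rᵢ.
Distances from the field point to each charge: r₁ = 1.08 m, r₂ = 0.992 m, r₃ = 0.934 m, r₄ = 0.426 m.
V = k[(-8.18×10⁻⁹)/(1.08) + (-2.29×10⁻⁹)/(0.992) + (-2.95×10⁻⁹)/(0.934) + (2.28×10⁻⁹)/(0.426)] = -69.3 V.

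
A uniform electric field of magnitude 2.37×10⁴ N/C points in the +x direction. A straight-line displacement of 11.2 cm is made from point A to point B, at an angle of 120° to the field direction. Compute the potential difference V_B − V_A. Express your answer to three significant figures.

1330 V

Only the component of displacement along E changes the potential: ΔV = −E·d·cosθ.
ΔV = −(2.37×10⁴ V/m)(0.112 m)cos120° = 1330 V.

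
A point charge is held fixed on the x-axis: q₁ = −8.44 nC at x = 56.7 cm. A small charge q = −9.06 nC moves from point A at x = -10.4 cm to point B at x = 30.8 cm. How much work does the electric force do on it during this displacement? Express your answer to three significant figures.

The work done by the electric force is W_field = −ΔU = −q(V_B − V_A) = q(V_A − V_B).
At A: distance to the source charge is 0.671 m; V_A = kq₁/r = -113 V.
At B: distance to the source charge is 0.259 m; V_B = kq₁/r = -293 V.
ΔV = V_B − V_A = -180 V.
W_field = −qΔV = −(-9.06×10⁻⁹ C)(-180 V) = -1.63×10⁻⁶ J.

-1.63×10⁻⁶ J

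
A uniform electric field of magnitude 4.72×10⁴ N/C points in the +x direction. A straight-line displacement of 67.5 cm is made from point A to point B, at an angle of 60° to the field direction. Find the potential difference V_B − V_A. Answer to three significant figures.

-1.59×10⁴ V

Only the component of displacement along E changes the potential: ΔV = −E·d·cosθ.
ΔV = −(4.72×10⁴ V/m)(0.675 m)cos60° = -1.59×10⁴ V.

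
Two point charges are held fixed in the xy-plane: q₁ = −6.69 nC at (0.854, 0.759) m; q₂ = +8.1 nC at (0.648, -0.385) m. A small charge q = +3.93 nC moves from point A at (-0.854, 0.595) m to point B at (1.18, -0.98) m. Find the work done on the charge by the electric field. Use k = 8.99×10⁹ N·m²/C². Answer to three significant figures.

-2.03×10⁻⁷ J

The work done by the electric force is W_field = −ΔU = −q(V_B − V_A) = q(V_A − V_B).
At A: distances to the source charges are 1.72 m, 1.79 m; V_A = Σ kqᵢ/rᵢ = 5.55 V.
At B: distances to the source charges are 1.77 m, 0.798 m; V_B = Σ kqᵢ/rᵢ = 57.2 V.
ΔV = V_B − V_A = 51.7 V.
W_field = −qΔV = −(3.93×10⁻⁹ C)(51.7 V) = -2.03×10⁻⁷ J.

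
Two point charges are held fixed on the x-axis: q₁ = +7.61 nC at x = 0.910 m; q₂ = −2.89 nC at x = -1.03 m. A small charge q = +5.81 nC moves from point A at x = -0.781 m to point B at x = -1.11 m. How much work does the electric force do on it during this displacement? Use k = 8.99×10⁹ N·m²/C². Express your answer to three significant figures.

1.32×10⁻⁶ J

The work done by the electric force is W_field = −ΔU = −q(V_B − V_A) = q(V_A − V_B).
At A: distances to the source charges are 1.69 m, 0.249 m; V_A = Σ kqᵢ/rᵢ = -63.9 V.
At B: distances to the source charges are 2.02 m, 0.0800 m; V_B = Σ kqᵢ/rᵢ = -291 V.
ΔV = V_B − V_A = -227 V.
W_field = −qΔV = −(5.81×10⁻⁹ C)(-227 V) = 1.32×10⁻⁶ J.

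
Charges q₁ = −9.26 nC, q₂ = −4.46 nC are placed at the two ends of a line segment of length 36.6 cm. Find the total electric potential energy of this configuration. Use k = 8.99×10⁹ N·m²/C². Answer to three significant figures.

1.01×10⁻⁶ J

The work to assemble the configuration equals its total potential energy, U = Σ kqᵢqⱼ/rᵢⱼ over all pairs.
The separation is r = 0.366 m.
U = (1.01×10⁻⁶) = 1.01×10⁻⁶ J.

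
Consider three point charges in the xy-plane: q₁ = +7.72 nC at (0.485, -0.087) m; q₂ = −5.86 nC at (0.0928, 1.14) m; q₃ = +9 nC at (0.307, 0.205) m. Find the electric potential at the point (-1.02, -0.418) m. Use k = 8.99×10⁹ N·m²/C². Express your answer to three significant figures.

72.7 V

Electric potential is a scalar, so the contributions from each charge add algebraically: V = Σ kqᵢ/rᵢ.
Distances from the field point to each charge: r₁ = 1.54 m, r₂ = 1.91 m, r₃ = 1.47 m.
V = k[(7.72×10⁻⁹)/(1.54) + (-5.86×10⁻⁹)/(1.91) + (9.00×10⁻⁹)/(1.47)] = 72.7 V.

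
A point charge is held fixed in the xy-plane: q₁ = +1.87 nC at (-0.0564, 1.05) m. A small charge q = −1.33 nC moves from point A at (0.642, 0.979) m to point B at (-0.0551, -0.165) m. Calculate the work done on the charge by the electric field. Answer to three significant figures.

The work done by the electric force is W_field = −ΔU = −q(V_B − V_A) = q(V_A − V_B).
At A: distance to the source charge is 0.702 m; V_A = kq₁/r = 23.9 V.
At B: distance to the source charge is 1.22 m; V_B = kq₁/r = 13.8 V.
ΔV = V_B − V_A = -10.1 V.
W_field = −qΔV = −(-1.33×10⁻⁹ C)(-10.1 V) = -1.34×10⁻⁸ J.

-1.34×10⁻⁸ J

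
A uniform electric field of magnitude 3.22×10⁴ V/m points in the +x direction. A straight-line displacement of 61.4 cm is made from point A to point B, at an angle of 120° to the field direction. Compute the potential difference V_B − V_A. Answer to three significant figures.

Only the component of displacement along E changes the potential: ΔV = −E·d·cosθ.
ΔV = −(3.22×10⁴ V/m)(0.614 m)cos120° = 9890 V.

9890 V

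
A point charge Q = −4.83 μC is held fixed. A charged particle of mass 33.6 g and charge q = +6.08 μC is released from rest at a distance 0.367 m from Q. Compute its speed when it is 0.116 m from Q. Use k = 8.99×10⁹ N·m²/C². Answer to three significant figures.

Only the electrostatic force acts, so mechanical energy is conserved: ½mv² = U₁ − U₂ = kQq(1/r₁ − 1/r₂).
U₁ − U₂ = (8.99×10⁹ N·m²/C²)(-4.83×10⁻⁶ C)(6.08×10⁻⁶ C)(1/0.367 − 1/0.116) = 1.56 J.
v = √(2·1.56/0.0336) = 9.63 m/s.

9.63 m/s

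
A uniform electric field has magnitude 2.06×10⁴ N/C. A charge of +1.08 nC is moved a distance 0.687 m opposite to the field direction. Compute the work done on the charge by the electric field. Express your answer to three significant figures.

The potential change for a displacement 0.687 m opposite to the field direction is ΔV = +Ed = 1.42×10⁴ V.
W_field = −qΔV = -1.53×10⁻⁵ J.

-1.53×10⁻⁵ J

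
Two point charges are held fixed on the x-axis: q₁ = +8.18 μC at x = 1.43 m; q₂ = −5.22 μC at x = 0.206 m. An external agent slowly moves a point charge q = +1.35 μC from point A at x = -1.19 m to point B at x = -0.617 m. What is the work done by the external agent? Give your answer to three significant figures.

-0.0210 J

For quasistatic motion the external work equals the change in potential energy: W_ext = qΔV = q(V_B − V_A).
At A: distances to the source charges are 2.62 m, 1.40 m; V_A = Σ kqᵢ/rᵢ = -5550 V.
At B: distances to the source charges are 2.05 m, 0.823 m; V_B = Σ kqᵢ/rᵢ = -2.11×10⁴ V.
ΔV = V_B − V_A = -1.55×10⁴ V.
W_ext = qΔV = (1.35×10⁻⁶ C)(-1.55×10⁴ V) = -0.0210 J.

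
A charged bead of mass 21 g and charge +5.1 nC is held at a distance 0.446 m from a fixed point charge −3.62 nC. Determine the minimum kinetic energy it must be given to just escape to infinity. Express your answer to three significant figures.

To just escape, total mechanical energy must reach zero at infinity: ½mv²_min + U = 0, so ½mv²_min = −U = |kQq|/r.
|U| = |kQq|/r = (8.99×10⁹ N·m²/C²)(3.62×10⁻⁹)(5.10×10⁻⁹)/(0.446) = 3.72×10⁻⁷ J.

3.72×10⁻⁷ J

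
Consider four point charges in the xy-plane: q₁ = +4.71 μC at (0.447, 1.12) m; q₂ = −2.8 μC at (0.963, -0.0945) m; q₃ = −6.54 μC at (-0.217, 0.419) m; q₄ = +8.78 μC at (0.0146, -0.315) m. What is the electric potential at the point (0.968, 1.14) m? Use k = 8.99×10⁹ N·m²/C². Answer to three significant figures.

6.38×10⁴ V

The total potential is the scalar sum of each charge's contribution, V = Σ kqᵢ/rᵢ.
Distances from the field point to each charge: r₁ = 0.521 m, r₂ = 1.23 m, r₃ = 1.39 m, r₄ = 1.74 m.
V = k[(4.71×10⁻⁶)/(0.521) + (-2.80×10⁻⁶)/(1.23) + (-6.54×10⁻⁶)/(1.39) + (8.78×10⁻⁶)/(1.74)] = 6.38×10⁴ V.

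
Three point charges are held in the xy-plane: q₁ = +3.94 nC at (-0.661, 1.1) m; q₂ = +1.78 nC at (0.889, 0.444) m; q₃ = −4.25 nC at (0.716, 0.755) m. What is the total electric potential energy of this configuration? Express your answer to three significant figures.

The assembly work is the sum of pairwise potential energies, U = Σ_{i<j} kqᵢqⱼ/rᵢⱼ.
Pair separations: r₁₂ = 1.68 m, r₁₃ = 1.42 m, r₂₃ = 0.356 m.
U = (3.75×10⁻⁸) + (-1.06×10⁻⁷) + (-1.91×10⁻⁷) = -2.60×10⁻⁷ J.

-2.60×10⁻⁷ J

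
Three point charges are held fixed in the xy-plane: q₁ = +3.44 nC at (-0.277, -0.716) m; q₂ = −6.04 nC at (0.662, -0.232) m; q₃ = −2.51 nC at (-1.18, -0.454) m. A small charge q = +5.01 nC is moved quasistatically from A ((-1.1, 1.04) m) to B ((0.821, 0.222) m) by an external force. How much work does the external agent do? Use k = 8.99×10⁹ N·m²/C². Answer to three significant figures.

-3.91×10⁻⁷ J

For quasistatic motion the external work equals the change in potential energy: W_ext = qΔV = q(V_B − V_A).
At A: distances to the source charges are 1.94 m, 2.17 m, 1.50 m; V_A = Σ kqᵢ/rᵢ = -24.1 V.
At B: distances to the source charges are 1.44 m, 0.481 m, 2.11 m; V_B = Σ kqᵢ/rᵢ = -102 V.
ΔV = V_B − V_A = -78.0 V.
W_ext = qΔV = (5.01×10⁻⁹ C)(-78.0 V) = -3.91×10⁻⁷ J.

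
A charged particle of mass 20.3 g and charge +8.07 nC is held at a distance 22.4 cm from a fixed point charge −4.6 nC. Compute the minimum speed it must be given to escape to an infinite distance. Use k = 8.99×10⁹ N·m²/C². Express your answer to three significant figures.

To just escape, total mechanical energy must reach zero at infinity: ½mv²_min + U = 0, so ½mv²_min = −U = |kQq|/r.
|U| = |kQq|/r = (8.99×10⁹ N·m²/C²)(4.60×10⁻⁹)(8.07×10⁻⁹)/(0.224) = 1.49×10⁻⁶ J.
v_min = √(2|U|/m) = √(2·1.49×10⁻⁶/0.0203) = 0.0121 m/s.

0.0121 m/s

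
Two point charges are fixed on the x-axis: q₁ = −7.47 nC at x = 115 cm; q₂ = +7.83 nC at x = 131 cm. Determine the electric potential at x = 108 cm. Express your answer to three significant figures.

-653 V

Electric potential is a scalar, so the contributions from each charge add algebraically: V = Σ kqᵢ/rᵢ.
Distances from the field point to each charge: r₁ = 0.0700 m, r₂ = 0.230 m.
V = k[(-7.47×10⁻⁹)/(0.0700) + (7.83×10⁻⁹)/(0.230)] = -653 V.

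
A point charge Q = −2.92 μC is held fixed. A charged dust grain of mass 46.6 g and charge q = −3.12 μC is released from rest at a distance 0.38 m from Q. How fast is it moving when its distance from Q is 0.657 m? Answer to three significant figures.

1.97 m/s

Only the electrostatic force acts, so mechanical energy is conserved: ½mv² = U₁ − U₂ = kQq(1/r₁ − 1/r₂).
U₁ − U₂ = (8.99×10⁹ N·m²/C²)(-2.92×10⁻⁶ C)(-3.12×10⁻⁶ C)(1/0.380 − 1/0.657) = 0.0909 J.
v = √(2·0.0909/0.0466) = 1.97 m/s.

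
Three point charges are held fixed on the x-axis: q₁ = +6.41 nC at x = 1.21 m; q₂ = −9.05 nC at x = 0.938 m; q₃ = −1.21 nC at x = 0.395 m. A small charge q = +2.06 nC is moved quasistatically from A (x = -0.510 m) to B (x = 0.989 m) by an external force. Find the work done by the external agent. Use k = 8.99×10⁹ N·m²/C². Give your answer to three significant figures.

For quasistatic motion the external work equals the change in potential energy: W_ext = qΔV = q(V_B − V_A).
At A: distances to the source charges are 1.72 m, 1.45 m, 0.905 m; V_A = Σ kqᵢ/rᵢ = -34.7 V.
At B: distances to the source charges are 0.221 m, 0.0510 m, 0.594 m; V_B = Σ kqᵢ/rᵢ = -1350 V.
ΔV = V_B − V_A = -1320 V.
W_ext = qΔV = (2.06×10⁻⁹ C)(-1320 V) = -2.72×10⁻⁶ J.

-2.72×10⁻⁶ J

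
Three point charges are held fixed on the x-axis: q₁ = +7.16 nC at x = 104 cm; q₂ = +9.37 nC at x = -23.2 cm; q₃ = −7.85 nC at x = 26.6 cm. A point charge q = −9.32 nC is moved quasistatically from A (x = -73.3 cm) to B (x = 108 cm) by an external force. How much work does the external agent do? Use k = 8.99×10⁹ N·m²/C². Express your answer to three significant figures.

-1.35×10⁻⁵ J

For quasistatic motion the external work equals the change in potential energy: W_ext = qΔV = q(V_B − V_A).
At A: distances to the source charges are 1.77 m, 0.501 m, 0.999 m; V_A = Σ kqᵢ/rᵢ = 134 V.
At B: distances to the source charges are 0.0400 m, 1.31 m, 0.814 m; V_B = Σ kqᵢ/rᵢ = 1590 V.
ΔV = V_B − V_A = 1450 V.
W_ext = qΔV = (-9.32×10⁻⁹ C)(1450 V) = -1.35×10⁻⁵ J.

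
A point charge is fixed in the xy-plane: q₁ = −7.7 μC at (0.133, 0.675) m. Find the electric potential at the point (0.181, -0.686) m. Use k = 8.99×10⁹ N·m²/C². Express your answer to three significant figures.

The total potential is the scalar sum of each charge's contribution, V = Σ kqᵢ/rᵢ.
Distances from the field point to each charge: r₁ = 1.36 m.
V = k[(-7.70×10⁻⁶)/(1.36)] = -5.08×10⁴ V.

-5.08×10⁴ V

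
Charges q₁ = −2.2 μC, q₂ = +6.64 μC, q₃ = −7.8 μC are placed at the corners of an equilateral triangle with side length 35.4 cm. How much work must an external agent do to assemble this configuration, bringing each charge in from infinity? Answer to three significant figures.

The work to assemble the configuration equals its total potential energy, U = Σ kqᵢqⱼ/rᵢⱼ over all pairs.
All three pair separations equal the side length, 0.354 m.
U = (-0.371) + (0.436) + (-1.32) = -1.25 J.

-1.25 J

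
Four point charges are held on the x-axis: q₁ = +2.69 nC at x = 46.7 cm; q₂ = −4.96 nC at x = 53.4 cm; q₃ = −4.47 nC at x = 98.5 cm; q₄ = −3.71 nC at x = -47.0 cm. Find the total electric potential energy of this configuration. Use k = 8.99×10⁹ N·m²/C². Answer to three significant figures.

-1.39×10⁻⁶ J

The work to assemble the configuration equals its total potential energy, U = Σ kqᵢqⱼ/rᵢⱼ over all pairs.
Pair separations: r₁₂ = 0.0670 m, r₁₃ = 0.518 m, r₁₄ = 0.937 m, r₂₃ = 0.451 m, r₂₄ = 1.00 m, r₃₄ = 1.46 m.
Summing all 6 pair terms gives U = -1.39×10⁻⁶ J.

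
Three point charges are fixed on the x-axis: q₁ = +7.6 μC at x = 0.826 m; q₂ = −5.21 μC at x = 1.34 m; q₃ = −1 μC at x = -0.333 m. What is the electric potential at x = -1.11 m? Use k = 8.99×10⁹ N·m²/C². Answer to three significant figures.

The total potential is the scalar sum of each charge's contribution, V = Σ kqᵢ/rᵢ.
Distances from the field point to each charge: r₁ = 1.94 m, r₂ = 2.45 m, r₃ = 0.777 m.
V = k[(7.60×10⁻⁶)/(1.94) + (-5.21×10⁻⁶)/(2.45) + (-1.00×10⁻⁶)/(0.777)] = 4600 V.

4600 V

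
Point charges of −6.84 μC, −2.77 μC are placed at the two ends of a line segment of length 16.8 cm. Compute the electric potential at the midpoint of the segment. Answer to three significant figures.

-1.03×10⁶ V

The total potential is the scalar sum of each charge's contribution, V = Σ kqᵢ/rᵢ.
Each charge is 0.0840 m from the midpoint.
V = k[(-6.84×10⁻⁶)/(0.0840) + (-2.77×10⁻⁶)/(0.0840)] = -1.03×10⁶ V.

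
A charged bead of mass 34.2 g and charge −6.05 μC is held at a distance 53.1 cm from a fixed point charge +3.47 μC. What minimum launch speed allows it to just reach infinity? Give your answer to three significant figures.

4.56 m/s

To just escape, total mechanical energy must reach zero at infinity: ½mv²_min + U = 0, so ½mv²_min = −U = |kQq|/r.
|U| = |kQq|/r = (8.99×10⁹ N·m²/C²)(3.47×10⁻⁶)(6.05×10⁻⁶)/(0.531) = 0.355 J.
v_min = √(2|U|/m) = √(2·0.355/0.0342) = 4.56 m/s.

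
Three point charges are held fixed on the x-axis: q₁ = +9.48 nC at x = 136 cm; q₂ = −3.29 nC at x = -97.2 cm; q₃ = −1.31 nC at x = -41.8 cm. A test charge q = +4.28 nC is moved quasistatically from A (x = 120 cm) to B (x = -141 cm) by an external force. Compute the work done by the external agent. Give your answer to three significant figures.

For quasistatic motion the external work equals the change in potential energy: W_ext = qΔV = q(V_B − V_A).
At A: distances to the source charges are 0.160 m, 2.17 m, 1.62 m; V_A = Σ kqᵢ/rᵢ = 512 V.
At B: distances to the source charges are 2.77 m, 0.438 m, 0.992 m; V_B = Σ kqᵢ/rᵢ = -48.6 V.
ΔV = V_B − V_A = -560 V.
W_ext = qΔV = (4.28×10⁻⁹ C)(-560 V) = -2.40×10⁻⁶ J.

-2.40×10⁻⁶ J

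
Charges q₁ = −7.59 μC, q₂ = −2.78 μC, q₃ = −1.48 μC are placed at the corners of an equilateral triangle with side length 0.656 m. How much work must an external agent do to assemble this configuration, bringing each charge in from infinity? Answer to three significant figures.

The assembly work is the sum of pairwise potential energies, U = Σ_{i<j} kqᵢqⱼ/rᵢⱼ.
All three pair separations equal the side length, 0.656 m.
U = (0.289) + (0.154) + (0.0564) = 0.499 J.

0.499 J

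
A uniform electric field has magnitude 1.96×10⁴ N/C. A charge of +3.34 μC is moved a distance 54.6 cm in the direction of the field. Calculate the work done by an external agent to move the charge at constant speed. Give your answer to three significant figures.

The potential change for a displacement 54.6 cm in the direction of the field is ΔV = −Ed = -1.07×10⁴ V.
W_ext = qΔV = -0.0357 J.

-0.0357 J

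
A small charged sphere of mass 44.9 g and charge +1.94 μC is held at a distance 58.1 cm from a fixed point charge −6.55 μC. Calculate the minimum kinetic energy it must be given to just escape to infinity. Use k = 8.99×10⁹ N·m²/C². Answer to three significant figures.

To just escape, total mechanical energy must reach zero at infinity: ½mv²_min + U = 0, so ½mv²_min = −U = |kQq|/r.
|U| = |kQq|/r = (8.99×10⁹ N·m²/C²)(6.55×10⁻⁶)(1.94×10⁻⁶)/(0.581) = 0.197 J.

0.197 J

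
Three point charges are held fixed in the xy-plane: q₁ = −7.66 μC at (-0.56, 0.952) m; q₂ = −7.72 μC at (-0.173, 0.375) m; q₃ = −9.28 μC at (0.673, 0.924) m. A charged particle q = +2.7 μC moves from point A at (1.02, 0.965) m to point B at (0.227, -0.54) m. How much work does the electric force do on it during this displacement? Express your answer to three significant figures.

The work done by the electric force is W_field = −ΔU = −q(V_B − V_A) = q(V_A − V_B).
At A: distances to the source charges are 1.58 m, 1.33 m, 0.349 m; V_A = Σ kqᵢ/rᵢ = -3.34×10⁵ V.
At B: distances to the source charges are 1.69 m, 0.999 m, 1.53 m; V_B = Σ kqᵢ/rᵢ = -1.65×10⁵ V.
ΔV = V_B − V_A = 1.70×10⁵ V.
W_field = −qΔV = −(2.70×10⁻⁶ C)(1.70×10⁵ V) = -0.458 J.

-0.458 J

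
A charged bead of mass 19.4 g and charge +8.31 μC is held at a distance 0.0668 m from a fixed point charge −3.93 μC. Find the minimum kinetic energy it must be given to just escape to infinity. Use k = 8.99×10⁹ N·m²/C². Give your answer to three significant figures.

To just escape, total mechanical energy must reach zero at infinity: ½mv²_min + U = 0, so ½mv²_min = −U = |kQq|/r.
|U| = |kQq|/r = (8.99×10⁹ N·m²/C²)(3.93×10⁻⁶)(8.31×10⁻⁶)/(0.0668) = 4.40 J.

4.40 J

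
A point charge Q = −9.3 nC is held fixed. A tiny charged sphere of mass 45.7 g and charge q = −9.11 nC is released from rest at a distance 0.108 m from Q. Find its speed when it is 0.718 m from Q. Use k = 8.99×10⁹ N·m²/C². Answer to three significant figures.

Only the electrostatic force acts, so mechanical energy is conserved: ½mv² = U₁ − U₂ = kQq(1/r₁ − 1/r₂).
U₁ − U₂ = (8.99×10⁹ N·m²/C²)(-9.30×10⁻⁹ C)(-9.11×10⁻⁹ C)(1/0.108 − 1/0.718) = 5.99×10⁻⁶ J.
v = √(2·5.99×10⁻⁶/0.0457) = 0.0162 m/s.

0.0162 m/s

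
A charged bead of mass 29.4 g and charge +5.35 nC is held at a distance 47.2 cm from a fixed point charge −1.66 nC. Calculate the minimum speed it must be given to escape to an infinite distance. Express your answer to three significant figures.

To just escape, total mechanical energy must reach zero at infinity: ½mv²_min + U = 0, so ½mv²_min = −U = |kQq|/r.
|U| = |kQq|/r = (8.99×10⁹ N·m²/C²)(1.66×10⁻⁹)(5.35×10⁻⁹)/(0.472) = 1.69×10⁻⁷ J.
v_min = √(2|U|/m) = √(2·1.69×10⁻⁷/0.0294) = 3.39×10⁻³ m/s.

3.39×10⁻³ m/s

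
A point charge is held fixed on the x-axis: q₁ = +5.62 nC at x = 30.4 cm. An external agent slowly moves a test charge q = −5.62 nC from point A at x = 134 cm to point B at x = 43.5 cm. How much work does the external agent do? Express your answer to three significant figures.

For quasistatic motion the external work equals the change in potential energy: W_ext = qΔV = q(V_B − V_A).
At A: distance to the source charge is 1.04 m; V_A = kq₁/r = 48.8 V.
At B: distance to the source charge is 0.131 m; V_B = kq₁/r = 386 V.
ΔV = V_B − V_A = 337 V.
W_ext = qΔV = (-5.62×10⁻⁹ C)(337 V) = -1.89×10⁻⁶ J.

-1.89×10⁻⁶ J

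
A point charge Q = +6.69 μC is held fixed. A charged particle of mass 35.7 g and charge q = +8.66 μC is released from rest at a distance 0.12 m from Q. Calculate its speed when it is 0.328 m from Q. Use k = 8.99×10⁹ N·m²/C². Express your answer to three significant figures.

Only the electrostatic force acts, so mechanical energy is conserved: ½mv² = U₁ − U₂ = kQq(1/r₁ − 1/r₂).
U₁ − U₂ = (8.99×10⁹ N·m²/C²)(6.69×10⁻⁶ C)(8.66×10⁻⁶ C)(1/0.120 − 1/0.328) = 2.75 J.
v = √(2·2.75/0.0357) = 12.4 m/s.

12.4 m/s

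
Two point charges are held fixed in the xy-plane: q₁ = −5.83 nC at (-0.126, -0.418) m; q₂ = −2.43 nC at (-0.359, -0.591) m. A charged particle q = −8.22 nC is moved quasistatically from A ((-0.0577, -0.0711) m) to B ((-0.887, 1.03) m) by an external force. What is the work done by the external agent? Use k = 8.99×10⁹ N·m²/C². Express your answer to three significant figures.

For quasistatic motion the external work equals the change in potential energy: W_ext = qΔV = q(V_B − V_A).
At A: distances to the source charges are 0.354 m, 0.601 m; V_A = Σ kqᵢ/rᵢ = -185 V.
At B: distances to the source charges are 1.64 m, 1.70 m; V_B = Σ kqᵢ/rᵢ = -44.9 V.
ΔV = V_B − V_A = 140 V.
W_ext = qΔV = (-8.22×10⁻⁹ C)(140 V) = -1.15×10⁻⁶ J.

-1.15×10⁻⁶ J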